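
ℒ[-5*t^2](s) -10/s^3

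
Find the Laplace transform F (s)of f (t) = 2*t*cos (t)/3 2*(s^2 - 1)/ (3*(s^2+1)^2)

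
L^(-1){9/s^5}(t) 3*t^4/8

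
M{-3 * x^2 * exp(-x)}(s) -3 * gamma(s+2)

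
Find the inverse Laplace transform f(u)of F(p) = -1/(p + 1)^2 -u*exp(-u)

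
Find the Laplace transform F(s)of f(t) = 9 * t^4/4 54/s^5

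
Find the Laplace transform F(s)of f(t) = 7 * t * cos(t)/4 7 * (s^2 - 1)/(4 * (s^2 + 1)^2)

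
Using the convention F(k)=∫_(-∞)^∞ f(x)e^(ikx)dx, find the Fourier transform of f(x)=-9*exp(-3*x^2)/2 -3*sqrt(3)*sqrt(pi)*exp(-k^2/12)/2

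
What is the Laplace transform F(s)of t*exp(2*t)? (s - 2)^(-2)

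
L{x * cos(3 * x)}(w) (w^2 - 9)/(w^2 + 9)^2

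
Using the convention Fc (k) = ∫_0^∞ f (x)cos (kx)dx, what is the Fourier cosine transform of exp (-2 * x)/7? 2/ (7 * (k^2+4))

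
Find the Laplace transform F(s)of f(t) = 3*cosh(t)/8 3*s/(8*(s^2 - 1))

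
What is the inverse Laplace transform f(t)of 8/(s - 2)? 8*exp(2*t)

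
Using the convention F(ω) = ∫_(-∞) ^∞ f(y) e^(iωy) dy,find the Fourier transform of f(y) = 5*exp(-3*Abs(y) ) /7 30/(7*(ω^2 + 9) ) 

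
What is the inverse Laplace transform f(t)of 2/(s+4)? 2*exp(-4*t)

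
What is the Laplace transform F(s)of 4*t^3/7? 24/(7*s^4)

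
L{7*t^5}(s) 840/s^6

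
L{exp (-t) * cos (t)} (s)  (s + 1)/ ( (s + 1)^2 + 1)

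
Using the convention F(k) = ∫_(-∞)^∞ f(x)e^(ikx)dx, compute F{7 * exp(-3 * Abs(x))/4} 21/(2 * (k^2 + 9))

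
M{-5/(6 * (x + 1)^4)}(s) 5 * pi * (s - 3) * (s - 2) * (s - 1)/(36 * sin(pi * s))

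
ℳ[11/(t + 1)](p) 11*pi*csc(pi*p)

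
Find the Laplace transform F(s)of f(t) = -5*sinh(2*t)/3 -10/(3*s^2 - 12)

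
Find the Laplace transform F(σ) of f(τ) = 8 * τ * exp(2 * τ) 8/(σ - 2) ^2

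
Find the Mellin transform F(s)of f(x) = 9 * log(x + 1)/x -9 * pi * csc(pi * s)/(s - 1)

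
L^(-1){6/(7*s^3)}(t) 3*t^2/7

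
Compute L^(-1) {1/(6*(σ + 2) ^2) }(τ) τ*exp(-2*τ) /6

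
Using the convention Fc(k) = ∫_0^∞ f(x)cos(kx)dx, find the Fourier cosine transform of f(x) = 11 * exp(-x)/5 11/(5 * (k^2 + 1))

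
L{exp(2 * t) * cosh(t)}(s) (s - 2)/((s - 2)^2-1)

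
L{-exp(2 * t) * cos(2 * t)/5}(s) (2 - s)/(5 * ((s - 2)^2 + 4))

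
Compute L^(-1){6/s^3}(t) 3*t^2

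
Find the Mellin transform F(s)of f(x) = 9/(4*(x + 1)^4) 3*gamma(s)*gamma(4 - s)/8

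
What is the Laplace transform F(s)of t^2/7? 2/(7*s^3)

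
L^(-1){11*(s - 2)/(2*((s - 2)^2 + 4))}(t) 11*exp(2*t)*cos(2*t)/2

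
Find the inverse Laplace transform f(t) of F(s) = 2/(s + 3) 2 * exp(-3 * t) 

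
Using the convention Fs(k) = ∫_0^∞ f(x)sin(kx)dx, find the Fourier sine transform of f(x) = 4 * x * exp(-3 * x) 24 * k/(k^2 + 9)^2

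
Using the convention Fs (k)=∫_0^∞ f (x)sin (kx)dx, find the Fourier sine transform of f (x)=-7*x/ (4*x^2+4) -7*pi*exp (-k)/8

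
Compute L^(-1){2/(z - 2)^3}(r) r^2*exp(2*r)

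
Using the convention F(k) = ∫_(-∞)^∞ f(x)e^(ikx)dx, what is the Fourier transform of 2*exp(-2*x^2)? sqrt(2)*sqrt(pi)*exp(-k^2/8)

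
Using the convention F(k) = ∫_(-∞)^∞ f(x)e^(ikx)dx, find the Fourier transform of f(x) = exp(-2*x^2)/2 sqrt(2)*sqrt(pi)*exp(-k^2/8)/4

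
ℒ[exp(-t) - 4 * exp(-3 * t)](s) 1/(s+1) - 4/(s+3)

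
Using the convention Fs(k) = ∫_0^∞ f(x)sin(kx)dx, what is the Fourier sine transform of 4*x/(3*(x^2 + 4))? 2*pi*exp(-2*k)/3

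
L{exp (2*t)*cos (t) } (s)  (s - 2) / ( (s - 2) ^2 + 1) 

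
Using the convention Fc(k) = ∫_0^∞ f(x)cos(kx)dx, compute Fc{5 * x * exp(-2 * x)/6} 5 * (4 - k^2)/(6 * (k^2+4)^2)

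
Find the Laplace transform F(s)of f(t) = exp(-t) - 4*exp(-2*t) 1/(s+1) - 4/(s+2)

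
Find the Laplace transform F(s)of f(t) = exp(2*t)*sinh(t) 1/((s - 2)^2 - 1)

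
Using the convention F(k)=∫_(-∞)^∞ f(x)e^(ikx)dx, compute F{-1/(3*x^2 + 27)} -pi*exp(-3*Abs(k))/9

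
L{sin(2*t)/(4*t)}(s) atan(2/s)/4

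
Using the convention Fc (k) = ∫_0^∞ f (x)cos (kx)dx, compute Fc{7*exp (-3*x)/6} 7/ (2*(k^2 + 9))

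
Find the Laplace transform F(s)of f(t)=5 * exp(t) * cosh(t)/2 5 * (s - 1)/(2 * s * (s - 2))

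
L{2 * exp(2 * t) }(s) 2/(s - 2) 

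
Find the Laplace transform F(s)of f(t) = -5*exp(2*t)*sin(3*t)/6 -5/(2*(s - 2)^2 + 18)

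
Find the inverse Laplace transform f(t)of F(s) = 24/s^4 4*t^3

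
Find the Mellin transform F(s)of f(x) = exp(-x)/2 gamma(s)/2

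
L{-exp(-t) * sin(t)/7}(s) -1/(7 * (s+1)^2+7)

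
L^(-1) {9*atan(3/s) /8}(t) 9*sin(3*t) /(8*t) 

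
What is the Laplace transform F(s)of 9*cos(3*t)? 9*s/(s^2 + 9)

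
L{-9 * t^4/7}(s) -216/(7 * s^5)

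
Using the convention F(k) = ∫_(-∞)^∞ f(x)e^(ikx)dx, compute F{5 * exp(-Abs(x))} 10/(k^2+1)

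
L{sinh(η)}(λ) 1/(λ^2 - 1)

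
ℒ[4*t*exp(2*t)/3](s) 4/(3*(s - 2)^2)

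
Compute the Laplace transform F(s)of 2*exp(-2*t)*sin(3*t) 6/((s + 2)^2 + 9)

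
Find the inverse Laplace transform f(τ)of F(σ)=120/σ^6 τ^5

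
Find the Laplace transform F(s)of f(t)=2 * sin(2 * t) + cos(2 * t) s/(s^2 + 4) + 4/(s^2 + 4)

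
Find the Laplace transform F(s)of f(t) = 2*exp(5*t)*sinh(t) 2/((s - 5)^2-1)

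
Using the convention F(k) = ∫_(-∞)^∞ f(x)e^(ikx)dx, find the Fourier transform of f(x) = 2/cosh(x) 2*pi/cosh(pi*k/2)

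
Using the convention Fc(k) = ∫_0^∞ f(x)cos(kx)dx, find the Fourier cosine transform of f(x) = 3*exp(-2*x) 6/(k^2 + 4)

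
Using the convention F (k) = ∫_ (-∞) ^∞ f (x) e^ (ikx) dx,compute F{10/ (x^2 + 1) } 10*pi*exp (-Abs (k) ) 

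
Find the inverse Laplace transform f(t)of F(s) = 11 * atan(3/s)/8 11 * sin(3 * t)/(8 * t)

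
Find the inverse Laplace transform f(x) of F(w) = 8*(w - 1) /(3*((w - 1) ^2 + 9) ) 8*exp(x)*cos(3*x) /3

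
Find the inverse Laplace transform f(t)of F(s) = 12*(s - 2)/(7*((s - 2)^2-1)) 12*exp(2*t)*cosh(t)/7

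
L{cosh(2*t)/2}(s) s/(2*(s^2 - 4))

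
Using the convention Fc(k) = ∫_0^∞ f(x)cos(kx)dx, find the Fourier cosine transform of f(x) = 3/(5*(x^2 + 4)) 3*pi*exp(-2*k)/20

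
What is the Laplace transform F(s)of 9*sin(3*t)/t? 9*atan(3/s)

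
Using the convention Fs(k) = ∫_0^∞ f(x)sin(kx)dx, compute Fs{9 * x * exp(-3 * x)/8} 27 * k/(4 * (k^2 + 9)^2)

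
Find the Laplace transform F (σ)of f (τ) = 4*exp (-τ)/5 4/ (5*(σ + 1))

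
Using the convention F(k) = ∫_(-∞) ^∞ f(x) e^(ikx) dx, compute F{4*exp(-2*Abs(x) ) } 16/(k^2 + 4) 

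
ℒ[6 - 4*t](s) 6/s - 4/s^2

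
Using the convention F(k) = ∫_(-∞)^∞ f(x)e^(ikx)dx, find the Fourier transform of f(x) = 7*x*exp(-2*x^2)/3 7*sqrt(2)*I*sqrt(pi)*k*exp(-k^2/8)/24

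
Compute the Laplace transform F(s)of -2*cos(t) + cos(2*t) s/(s^2 + 4) - 2*s/(s^2 + 1)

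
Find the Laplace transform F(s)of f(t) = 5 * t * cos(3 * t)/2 5 * (s^2 - 9)/(2 * (s^2 + 9)^2)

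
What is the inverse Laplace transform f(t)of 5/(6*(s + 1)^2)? 5*t*exp(-t)/6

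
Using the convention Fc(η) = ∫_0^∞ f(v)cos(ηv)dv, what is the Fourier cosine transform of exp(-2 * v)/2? 1/(η^2 + 4)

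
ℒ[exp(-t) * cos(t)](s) (s+1)/((s+1)^2+1)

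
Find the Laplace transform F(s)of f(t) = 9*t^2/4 9/(2*s^3)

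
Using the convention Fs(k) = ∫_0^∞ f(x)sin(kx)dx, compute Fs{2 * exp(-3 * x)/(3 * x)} 2 * atan(k/3)/3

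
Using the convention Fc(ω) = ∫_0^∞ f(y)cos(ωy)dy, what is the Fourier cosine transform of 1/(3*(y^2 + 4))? pi*exp(-2*ω)/12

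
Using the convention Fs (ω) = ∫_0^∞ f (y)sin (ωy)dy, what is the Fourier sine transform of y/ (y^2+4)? pi*exp (-2*ω)/2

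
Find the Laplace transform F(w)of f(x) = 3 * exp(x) 3/(w - 1)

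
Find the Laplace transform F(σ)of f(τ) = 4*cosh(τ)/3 4*σ/(3*(σ^2 - 1))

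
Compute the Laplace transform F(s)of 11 11/s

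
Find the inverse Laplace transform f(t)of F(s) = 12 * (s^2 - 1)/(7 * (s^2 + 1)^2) 12 * t * cos(t)/7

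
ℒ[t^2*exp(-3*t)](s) 2/(s + 3) ^3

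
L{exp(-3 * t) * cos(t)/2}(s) (s+3)/(2 * ((s+3)^2+1))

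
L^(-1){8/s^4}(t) 4 * t^3/3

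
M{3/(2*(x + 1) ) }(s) 3*pi*csc(pi*s) /2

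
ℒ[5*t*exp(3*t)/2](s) 5/(2*(s - 3)^2)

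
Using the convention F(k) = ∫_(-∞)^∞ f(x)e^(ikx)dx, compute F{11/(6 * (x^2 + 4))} 11 * pi * exp(-2 * Abs(k))/12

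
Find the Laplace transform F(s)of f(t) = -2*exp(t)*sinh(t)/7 -2/(7*s*(s - 2))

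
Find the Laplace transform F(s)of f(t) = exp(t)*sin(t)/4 1/(4*((s - 1)^2 + 1))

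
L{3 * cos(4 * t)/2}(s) 3 * s/(2 * (s^2+16))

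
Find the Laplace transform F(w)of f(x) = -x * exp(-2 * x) -1/(w + 2)^2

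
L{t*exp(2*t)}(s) (s - 2)^(-2)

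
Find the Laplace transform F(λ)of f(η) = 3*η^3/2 9/λ^4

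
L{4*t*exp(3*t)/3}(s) 4/(3*(s - 3)^2)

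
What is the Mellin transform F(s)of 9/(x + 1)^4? 3*gamma(s)*gamma(4 - s)/2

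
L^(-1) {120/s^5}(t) 5*t^4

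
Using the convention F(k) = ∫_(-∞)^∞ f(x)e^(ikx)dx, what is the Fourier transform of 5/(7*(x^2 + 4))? 5*pi*exp(-2*Abs(k))/14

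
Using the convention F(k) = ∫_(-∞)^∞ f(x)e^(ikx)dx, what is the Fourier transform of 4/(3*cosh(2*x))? 2*pi/(3*cosh(pi*k/4))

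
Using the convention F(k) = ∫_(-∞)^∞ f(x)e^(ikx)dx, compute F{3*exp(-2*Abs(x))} 12/(k^2 + 4)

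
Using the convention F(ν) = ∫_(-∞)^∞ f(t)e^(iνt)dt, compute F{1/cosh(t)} pi/cosh(pi*ν/2)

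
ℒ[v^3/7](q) 6/(7*q^4)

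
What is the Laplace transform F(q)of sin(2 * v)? 2/(q^2 + 4)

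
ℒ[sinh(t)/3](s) 1/(3 * (s^2-1))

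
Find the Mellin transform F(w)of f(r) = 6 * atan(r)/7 -3 * pi * sec(pi * w/2)/(7 * w)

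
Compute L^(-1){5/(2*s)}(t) 5/2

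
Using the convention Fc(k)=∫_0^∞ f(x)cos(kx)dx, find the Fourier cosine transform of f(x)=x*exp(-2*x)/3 (4 - k^2)/(3*(k^2 + 4)^2)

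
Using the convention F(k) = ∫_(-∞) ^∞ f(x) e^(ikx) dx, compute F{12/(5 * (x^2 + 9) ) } 4 * pi * exp(-3 * Abs(k) ) /5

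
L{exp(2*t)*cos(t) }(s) (s - 2) /((s - 2) ^2 + 1) 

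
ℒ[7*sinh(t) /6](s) 7/(6*(s^2 - 1) ) 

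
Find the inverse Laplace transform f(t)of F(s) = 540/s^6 9 * t^5/2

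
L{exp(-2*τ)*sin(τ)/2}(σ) 1/(2*((σ + 2)^2 + 1))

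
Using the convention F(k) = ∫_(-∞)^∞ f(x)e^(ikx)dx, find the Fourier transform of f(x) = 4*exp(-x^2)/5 4*sqrt(pi)*exp(-k^2/4)/5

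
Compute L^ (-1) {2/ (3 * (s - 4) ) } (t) 2 * exp (4 * t) /3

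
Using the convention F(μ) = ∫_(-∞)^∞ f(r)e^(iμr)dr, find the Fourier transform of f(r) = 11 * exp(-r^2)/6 11 * sqrt(pi) * exp(-μ^2/4)/6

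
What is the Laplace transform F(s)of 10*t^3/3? 20/s^4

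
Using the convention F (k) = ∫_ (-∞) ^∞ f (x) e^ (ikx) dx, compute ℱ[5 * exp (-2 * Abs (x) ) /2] 10/ (k^2 + 4) 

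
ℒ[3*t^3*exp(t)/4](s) 9/(2*(s - 1)^4)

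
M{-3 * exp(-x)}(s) -3 * gamma(s)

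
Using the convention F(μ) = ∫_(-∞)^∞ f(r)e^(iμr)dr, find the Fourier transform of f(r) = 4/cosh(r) 4*pi/cosh(pi*μ/2)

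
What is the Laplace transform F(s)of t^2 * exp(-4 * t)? 2/(s + 4)^3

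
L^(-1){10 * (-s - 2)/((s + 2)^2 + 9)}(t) -10 * exp(-2 * t) * cos(3 * t)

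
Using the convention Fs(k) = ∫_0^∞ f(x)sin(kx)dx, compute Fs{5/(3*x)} 5*pi/6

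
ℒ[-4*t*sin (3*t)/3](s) -8*s/ (s^2+9)^2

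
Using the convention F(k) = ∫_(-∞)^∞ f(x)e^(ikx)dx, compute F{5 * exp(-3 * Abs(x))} 30/(k^2 + 9)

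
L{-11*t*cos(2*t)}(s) 11*(4 - s^2)/(s^2 + 4)^2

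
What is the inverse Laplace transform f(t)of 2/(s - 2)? 2 * exp(2 * t)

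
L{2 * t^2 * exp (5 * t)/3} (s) 4/ (3 * (s - 5)^3)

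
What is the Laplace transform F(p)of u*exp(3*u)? (p - 3)^(-2)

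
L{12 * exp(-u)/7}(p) 12/(7 * (p + 1))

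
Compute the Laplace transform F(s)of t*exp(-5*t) (s + 5)^(-2)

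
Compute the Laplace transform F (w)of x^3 6/w^4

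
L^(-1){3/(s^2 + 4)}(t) 3*sin(2*t)/2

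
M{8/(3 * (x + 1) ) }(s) 8 * pi * csc(pi * s) /3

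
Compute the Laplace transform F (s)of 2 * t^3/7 12/ (7 * s^4)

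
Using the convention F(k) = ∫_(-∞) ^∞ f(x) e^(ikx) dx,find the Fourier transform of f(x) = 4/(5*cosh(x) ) 4*pi/(5*cosh(pi*k/2) ) 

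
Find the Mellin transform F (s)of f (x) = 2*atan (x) -pi*sec (pi*s/2)/s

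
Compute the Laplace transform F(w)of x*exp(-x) (w + 1)^(-2)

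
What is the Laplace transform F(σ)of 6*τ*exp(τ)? 6/(σ - 1)^2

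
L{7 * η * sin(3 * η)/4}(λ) 21 * λ/(2 * (λ^2 + 9)^2)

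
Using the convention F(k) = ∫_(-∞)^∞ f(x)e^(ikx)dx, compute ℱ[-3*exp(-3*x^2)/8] -sqrt(3)*sqrt(pi)*exp(-k^2/12)/8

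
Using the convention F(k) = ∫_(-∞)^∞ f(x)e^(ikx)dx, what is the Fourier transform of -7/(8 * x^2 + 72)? -7 * pi * exp(-3 * Abs(k))/24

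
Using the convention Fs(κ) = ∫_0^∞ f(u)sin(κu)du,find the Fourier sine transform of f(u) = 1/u pi/2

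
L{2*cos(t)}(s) 2*s/(s^2 + 1)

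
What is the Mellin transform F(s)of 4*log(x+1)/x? -4*pi*csc(pi*s)/(s - 1)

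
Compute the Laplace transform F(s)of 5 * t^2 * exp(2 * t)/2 5/(s - 2)^3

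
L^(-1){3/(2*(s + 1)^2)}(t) 3*t*exp(-t)/2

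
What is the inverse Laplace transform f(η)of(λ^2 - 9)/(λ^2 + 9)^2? η*cos(3*η)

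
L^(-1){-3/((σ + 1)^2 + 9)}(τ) -exp(-τ)*sin(3*τ)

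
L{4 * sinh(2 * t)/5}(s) 8/(5 * (s^2 - 4))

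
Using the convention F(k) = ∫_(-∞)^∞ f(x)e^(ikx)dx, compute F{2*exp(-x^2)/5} 2*sqrt(pi)*exp(-k^2/4)/5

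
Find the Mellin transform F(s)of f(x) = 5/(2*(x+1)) 5*pi*csc(pi*s)/2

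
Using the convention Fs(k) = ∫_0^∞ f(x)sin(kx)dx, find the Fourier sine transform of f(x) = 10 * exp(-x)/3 10 * k/(3 * (k^2 + 1))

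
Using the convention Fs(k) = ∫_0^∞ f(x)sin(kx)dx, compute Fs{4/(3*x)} 2*pi/3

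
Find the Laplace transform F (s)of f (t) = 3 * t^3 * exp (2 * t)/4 9/ (2 * (s - 2)^4)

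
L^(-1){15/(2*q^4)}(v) 5*v^3/4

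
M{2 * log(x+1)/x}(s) -2 * pi * csc(pi * s)/(s - 1)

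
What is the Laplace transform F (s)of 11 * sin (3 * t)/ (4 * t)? 11 * atan (3/s)/4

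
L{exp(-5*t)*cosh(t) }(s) (s+5) /((s+5) ^2 - 1) 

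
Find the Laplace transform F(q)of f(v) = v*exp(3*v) (q - 3)^(-2)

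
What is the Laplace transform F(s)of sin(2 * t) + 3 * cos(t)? 2/(s^2 + 4) + 3 * s/(s^2 + 1)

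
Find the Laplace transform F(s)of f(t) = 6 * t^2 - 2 12/s^3 - 2/s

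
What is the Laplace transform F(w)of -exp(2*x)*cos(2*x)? (2 - w)/((w - 2)^2 + 4)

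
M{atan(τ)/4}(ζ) -pi * sec(pi * ζ/2)/(8 * ζ)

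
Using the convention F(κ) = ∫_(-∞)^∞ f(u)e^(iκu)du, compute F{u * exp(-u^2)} I * sqrt(pi) * κ * exp(-κ^2/4)/2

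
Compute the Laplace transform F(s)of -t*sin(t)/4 -s/(2*(s^2 + 1)^2)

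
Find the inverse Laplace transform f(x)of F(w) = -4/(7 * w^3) -2 * x^2/7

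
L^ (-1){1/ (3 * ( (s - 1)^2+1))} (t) exp (t) * sin (t)/3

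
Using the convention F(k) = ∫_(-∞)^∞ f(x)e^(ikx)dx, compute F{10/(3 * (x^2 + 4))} 5 * pi * exp(-2 * Abs(k))/3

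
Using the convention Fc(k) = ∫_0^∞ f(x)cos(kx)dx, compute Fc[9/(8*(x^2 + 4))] 9*pi*exp(-2*k)/32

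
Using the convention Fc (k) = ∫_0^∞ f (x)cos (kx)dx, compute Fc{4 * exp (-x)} 4/ (k^2 + 1)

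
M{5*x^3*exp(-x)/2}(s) 5*gamma(s + 3)/2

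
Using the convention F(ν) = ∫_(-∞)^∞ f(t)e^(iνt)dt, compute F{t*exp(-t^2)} I*sqrt(pi)*ν*exp(-ν^2/4)/2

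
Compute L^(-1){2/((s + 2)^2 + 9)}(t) 2*exp(-2*t)*sin(3*t)/3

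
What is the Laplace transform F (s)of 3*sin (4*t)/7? 12/ (7*(s^2 + 16))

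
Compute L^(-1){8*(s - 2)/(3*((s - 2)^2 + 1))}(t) 8*exp(2*t)*cos(t)/3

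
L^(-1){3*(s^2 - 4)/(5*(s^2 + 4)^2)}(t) 3*t*cos(2*t)/5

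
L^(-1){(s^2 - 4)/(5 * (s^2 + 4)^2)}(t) t * cos(2 * t)/5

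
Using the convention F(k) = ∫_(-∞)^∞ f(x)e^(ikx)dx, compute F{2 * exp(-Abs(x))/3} 4/(3 * (k^2+1))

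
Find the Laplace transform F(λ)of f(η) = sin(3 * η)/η atan(3/λ)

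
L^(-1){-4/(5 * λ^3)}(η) -2 * η^2/5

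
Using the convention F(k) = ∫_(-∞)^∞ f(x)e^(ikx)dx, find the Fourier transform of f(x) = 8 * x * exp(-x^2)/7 4 * I * sqrt(pi) * k * exp(-k^2/4)/7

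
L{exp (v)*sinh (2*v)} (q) 2/ ( (q - 1)^2 - 4)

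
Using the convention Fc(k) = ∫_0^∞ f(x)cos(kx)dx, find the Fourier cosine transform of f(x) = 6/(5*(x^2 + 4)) 3*pi*exp(-2*k)/10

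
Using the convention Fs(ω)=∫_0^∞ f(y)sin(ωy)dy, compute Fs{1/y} pi/2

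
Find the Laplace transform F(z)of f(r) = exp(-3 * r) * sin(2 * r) 2/((z + 3)^2 + 4)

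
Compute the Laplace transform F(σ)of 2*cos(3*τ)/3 2*σ/(3*(σ^2 + 9))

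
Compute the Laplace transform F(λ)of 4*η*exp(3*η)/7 4/(7*(λ - 3)^2)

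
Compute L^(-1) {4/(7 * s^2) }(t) 4 * t/7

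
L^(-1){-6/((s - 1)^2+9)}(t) -2 * exp(t) * sin(3 * t)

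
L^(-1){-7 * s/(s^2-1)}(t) -7 * cosh(t)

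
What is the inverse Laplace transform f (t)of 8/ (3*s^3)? 4*t^2/3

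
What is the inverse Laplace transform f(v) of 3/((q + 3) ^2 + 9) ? exp(-3 * v) * sin(3 * v) 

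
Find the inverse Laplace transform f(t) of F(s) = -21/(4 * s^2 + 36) -7 * sin(3 * t) /4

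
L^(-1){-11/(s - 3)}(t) -11 * exp(3 * t)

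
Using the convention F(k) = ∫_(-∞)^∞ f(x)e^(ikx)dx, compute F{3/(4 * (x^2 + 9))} pi * exp(-3 * Abs(k))/4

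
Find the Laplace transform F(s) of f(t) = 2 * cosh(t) 2 * s/(s^2 - 1) 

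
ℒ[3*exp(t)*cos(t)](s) 3*(s - 1)/((s - 1)^2+1)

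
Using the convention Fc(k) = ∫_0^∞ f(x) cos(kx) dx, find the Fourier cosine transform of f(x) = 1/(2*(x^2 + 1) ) pi*exp(-k) /4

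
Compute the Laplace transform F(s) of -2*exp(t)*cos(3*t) 2*(1 - s) /((s - 1) ^2 + 9) 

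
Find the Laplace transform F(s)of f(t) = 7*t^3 42/s^4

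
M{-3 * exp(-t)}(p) -3 * gamma(p)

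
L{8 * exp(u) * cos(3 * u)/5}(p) 8 * (p - 1)/(5 * ((p - 1)^2 + 9))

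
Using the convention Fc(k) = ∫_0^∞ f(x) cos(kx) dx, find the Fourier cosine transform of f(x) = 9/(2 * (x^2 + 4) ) 9 * pi * exp(-2 * k) /8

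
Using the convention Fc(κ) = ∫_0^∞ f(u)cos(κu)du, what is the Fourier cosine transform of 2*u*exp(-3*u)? 2*(9 - κ^2)/(κ^2 + 9)^2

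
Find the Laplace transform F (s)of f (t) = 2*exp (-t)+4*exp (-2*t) 4/ (s+2)+2/ (s+1)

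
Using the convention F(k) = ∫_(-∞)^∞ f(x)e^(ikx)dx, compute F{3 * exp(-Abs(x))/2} 3/(k^2+1)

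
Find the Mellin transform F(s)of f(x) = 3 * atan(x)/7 -3 * pi * sec(pi * s/2)/(14 * s)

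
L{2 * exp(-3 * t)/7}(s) 2/(7 * (s + 3))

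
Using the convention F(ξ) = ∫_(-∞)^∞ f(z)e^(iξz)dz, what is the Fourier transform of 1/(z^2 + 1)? pi*exp(-Abs(ξ))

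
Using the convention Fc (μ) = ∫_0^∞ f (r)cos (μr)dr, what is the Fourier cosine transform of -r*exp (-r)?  (μ^2 - 1)/ (μ^2 + 1)^2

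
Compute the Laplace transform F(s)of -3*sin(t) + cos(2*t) s/(s^2 + 4) - 3/(s^2 + 1)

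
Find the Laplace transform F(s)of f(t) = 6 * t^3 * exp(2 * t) 36/(s - 2)^4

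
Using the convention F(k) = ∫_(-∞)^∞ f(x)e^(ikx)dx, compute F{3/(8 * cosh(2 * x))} 3 * pi/(16 * cosh(pi * k/4))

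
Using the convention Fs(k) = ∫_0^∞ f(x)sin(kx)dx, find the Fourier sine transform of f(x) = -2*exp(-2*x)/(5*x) -2*atan(k/2)/5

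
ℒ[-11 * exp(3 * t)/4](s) -11/(4 * s - 12)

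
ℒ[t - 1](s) s^(-2) - 1/s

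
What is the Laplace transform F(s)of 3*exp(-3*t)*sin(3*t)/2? 9/(2*((s + 3)^2 + 9))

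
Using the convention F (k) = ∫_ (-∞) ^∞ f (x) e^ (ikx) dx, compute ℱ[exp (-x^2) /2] sqrt (pi) * exp (-k^2/4) /2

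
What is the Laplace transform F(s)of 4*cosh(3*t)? 4*s/(s^2 - 9)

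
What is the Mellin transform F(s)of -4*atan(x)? 2*pi*sec(pi*s/2)/s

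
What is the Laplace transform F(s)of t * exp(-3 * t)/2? 1/(2 * (s + 3)^2)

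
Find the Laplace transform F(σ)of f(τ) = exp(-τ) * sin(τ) 1/((σ + 1)^2 + 1)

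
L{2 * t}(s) 2/s^2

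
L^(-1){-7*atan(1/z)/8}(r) -7*sin(r)/(8*r)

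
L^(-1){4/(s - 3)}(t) 4*exp(3*t)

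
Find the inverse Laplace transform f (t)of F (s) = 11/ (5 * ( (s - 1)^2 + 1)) 11 * exp (t) * sin (t)/5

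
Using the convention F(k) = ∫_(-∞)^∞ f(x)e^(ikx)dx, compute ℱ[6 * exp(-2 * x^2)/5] 3 * sqrt(2) * sqrt(pi) * exp(-k^2/8)/5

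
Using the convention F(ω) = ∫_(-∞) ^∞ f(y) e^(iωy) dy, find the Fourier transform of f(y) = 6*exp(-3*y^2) 2*sqrt(3)*sqrt(pi)*exp(-ω^2/12) 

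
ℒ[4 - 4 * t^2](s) 4/s - 8/s^3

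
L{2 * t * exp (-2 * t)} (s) 2/ (s + 2)^2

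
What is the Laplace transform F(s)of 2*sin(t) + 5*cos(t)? 5*s/(s^2 + 1) + 2/(s^2 + 1)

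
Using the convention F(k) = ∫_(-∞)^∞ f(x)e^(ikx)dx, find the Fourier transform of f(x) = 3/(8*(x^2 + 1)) 3*pi*exp(-Abs(k))/8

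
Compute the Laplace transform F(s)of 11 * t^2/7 22/(7 * s^3)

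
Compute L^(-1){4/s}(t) 4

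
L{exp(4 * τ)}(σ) 1/(σ - 4)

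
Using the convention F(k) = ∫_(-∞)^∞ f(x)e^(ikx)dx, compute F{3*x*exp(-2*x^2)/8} 3*sqrt(2)*I*sqrt(pi)*k*exp(-k^2/8)/64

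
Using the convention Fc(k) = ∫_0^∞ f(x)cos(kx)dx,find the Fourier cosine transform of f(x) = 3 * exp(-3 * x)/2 9/(2 * (k^2 + 9))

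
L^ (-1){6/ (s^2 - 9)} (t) 2*sinh (3*t)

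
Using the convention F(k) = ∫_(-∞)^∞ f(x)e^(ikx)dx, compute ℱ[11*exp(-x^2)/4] 11*sqrt(pi)*exp(-k^2/4)/4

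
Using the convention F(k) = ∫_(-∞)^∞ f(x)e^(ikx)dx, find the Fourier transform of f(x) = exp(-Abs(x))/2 1/(k^2 + 1)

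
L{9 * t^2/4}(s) 9/(2 * s^3)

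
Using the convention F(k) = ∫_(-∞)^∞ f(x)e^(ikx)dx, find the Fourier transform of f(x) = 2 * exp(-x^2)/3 2 * sqrt(pi) * exp(-k^2/4)/3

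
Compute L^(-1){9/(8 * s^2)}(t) 9 * t/8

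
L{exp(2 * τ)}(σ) 1/(σ - 2)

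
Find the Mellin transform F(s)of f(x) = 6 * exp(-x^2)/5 3 * gamma(s/2)/5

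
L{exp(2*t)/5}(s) 1/(5*(s - 2))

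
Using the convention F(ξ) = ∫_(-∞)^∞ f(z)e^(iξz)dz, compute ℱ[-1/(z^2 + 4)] -pi*exp(-2*Abs(ξ))/2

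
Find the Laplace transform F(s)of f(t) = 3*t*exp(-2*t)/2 3/(2*(s + 2)^2)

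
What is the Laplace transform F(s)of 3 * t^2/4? 3/(2 * s^3)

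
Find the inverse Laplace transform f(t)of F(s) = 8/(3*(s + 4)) 8*exp(-4*t)/3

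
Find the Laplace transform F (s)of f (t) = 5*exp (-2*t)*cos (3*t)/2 5*(s+2)/ (2*( (s+2)^2+9))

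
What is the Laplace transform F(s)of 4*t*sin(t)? 8*s/(s^2 + 1)^2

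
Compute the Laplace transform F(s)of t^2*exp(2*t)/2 (s - 2)^(-3)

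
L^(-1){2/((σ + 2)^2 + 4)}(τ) exp(-2 * τ) * sin(2 * τ)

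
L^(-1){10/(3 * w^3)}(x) 5 * x^2/3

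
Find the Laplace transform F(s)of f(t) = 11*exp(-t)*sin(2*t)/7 22/(7*((s + 1)^2 + 4))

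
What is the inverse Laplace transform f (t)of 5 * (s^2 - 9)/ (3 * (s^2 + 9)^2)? 5 * t * cos (3 * t)/3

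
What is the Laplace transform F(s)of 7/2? 7/(2*s)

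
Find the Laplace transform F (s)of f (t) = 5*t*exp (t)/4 5/ (4*(s - 1)^2)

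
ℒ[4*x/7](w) 4/(7*w^2)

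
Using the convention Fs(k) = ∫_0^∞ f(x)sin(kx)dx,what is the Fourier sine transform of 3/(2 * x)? 3 * pi/4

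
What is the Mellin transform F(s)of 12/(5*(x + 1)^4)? 2*gamma(s)*gamma(4 - s)/5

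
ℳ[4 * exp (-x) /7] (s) 4 * gamma (s) /7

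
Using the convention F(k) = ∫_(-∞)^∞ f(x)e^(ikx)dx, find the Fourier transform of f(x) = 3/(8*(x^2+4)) 3*pi*exp(-2*Abs(k))/16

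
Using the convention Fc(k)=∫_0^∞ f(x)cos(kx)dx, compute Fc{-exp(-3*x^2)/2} -sqrt(3)*sqrt(pi)*exp(-k^2/12)/12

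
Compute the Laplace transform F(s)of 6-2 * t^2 6/s - 4/s^3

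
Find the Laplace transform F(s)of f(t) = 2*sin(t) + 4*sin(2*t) 8/(s^2 + 4) + 2/(s^2 + 1)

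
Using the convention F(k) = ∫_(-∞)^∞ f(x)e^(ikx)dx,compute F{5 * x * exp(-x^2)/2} 5 * I * sqrt(pi) * k * exp(-k^2/4)/4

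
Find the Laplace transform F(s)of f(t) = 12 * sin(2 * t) 24/(s^2 + 4)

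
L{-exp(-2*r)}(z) -1/(z + 2)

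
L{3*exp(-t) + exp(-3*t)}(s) 1/(s + 3) + 3/(s + 1)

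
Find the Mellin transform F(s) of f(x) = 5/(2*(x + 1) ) 5*pi*csc(pi*s) /2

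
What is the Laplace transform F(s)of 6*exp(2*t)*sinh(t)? 6/((s - 2)^2 - 1)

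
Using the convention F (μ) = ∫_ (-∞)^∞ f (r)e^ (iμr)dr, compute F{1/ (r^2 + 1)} pi*exp (-Abs (μ))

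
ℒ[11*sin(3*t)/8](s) 33/(8*(s^2 + 9))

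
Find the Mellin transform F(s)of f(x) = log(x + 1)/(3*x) -pi*csc(pi*s)/(3*s - 3)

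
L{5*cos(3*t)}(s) 5*s/(s^2 + 9)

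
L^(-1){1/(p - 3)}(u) exp(3 * u)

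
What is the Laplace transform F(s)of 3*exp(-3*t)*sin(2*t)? 6/((s + 3)^2 + 4)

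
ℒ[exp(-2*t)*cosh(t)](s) (s + 2)/((s + 2)^2 - 1)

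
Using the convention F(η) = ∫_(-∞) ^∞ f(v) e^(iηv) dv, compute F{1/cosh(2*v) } pi/(2*cosh(pi*η/4) ) 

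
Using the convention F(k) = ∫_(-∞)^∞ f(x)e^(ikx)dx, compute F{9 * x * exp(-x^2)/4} 9 * I * sqrt(pi) * k * exp(-k^2/4)/8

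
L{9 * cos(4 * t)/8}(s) 9 * s/(8 * (s^2 + 16))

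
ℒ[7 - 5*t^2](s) 7/s - 10/s^3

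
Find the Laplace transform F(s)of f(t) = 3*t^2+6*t 6/s^2+6/s^3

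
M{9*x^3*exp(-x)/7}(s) 9*gamma(s + 3)/7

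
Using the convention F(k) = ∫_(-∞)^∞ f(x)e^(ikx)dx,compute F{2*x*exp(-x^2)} I*sqrt(pi)*k*exp(-k^2/4)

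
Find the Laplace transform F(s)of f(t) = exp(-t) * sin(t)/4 1/(4 * ((s + 1)^2 + 1))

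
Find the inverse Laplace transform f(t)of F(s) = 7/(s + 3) 7 * exp(-3 * t)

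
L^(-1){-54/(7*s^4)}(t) -9*t^3/7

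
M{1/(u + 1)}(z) pi*csc(pi*z)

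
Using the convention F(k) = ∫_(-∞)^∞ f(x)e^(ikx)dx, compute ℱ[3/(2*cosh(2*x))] 3*pi/(4*cosh(pi*k/4))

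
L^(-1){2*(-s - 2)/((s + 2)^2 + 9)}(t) -2*exp(-2*t)*cos(3*t)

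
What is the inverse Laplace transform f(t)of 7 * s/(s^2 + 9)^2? 7 * t * sin(3 * t)/6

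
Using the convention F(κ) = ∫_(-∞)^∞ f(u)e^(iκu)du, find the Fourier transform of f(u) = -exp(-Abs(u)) -2/(κ^2+1)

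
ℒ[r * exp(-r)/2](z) 1/(2 * (z + 1)^2)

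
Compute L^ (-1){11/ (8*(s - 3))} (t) 11*exp (3*t)/8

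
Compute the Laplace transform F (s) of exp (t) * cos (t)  (s - 1) / ( (s - 1) ^2+1) 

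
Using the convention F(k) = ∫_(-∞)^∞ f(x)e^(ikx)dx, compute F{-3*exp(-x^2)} -3*sqrt(pi)*exp(-k^2/4)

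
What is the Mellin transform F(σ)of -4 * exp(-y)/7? -4 * gamma(σ)/7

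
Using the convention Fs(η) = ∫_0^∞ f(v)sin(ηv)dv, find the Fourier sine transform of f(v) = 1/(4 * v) pi/8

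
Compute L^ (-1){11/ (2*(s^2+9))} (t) 11*sin (3*t)/6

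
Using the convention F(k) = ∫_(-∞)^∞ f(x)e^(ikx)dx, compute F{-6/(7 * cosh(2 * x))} -3 * pi/(7 * cosh(pi * k/4))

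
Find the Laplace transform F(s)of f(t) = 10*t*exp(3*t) 10/(s - 3)^2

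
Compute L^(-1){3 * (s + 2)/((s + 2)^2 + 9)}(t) 3 * exp(-2 * t) * cos(3 * t)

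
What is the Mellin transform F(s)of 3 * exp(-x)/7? 3 * gamma(s)/7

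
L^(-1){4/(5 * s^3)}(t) 2 * t^2/5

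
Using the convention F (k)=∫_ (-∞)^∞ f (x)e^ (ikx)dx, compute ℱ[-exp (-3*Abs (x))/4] -3/ (2*k^2 + 18)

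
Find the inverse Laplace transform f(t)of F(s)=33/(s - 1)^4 11*t^3*exp(t)/2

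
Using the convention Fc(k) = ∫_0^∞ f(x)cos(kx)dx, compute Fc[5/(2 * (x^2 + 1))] 5 * pi * exp(-k)/4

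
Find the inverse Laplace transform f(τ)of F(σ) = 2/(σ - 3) 2*exp(3*τ)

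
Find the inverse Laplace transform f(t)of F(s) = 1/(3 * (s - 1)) exp(t)/3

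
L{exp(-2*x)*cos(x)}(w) (w + 2)/((w + 2)^2 + 1)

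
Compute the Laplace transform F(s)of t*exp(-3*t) (s + 3)^(-2)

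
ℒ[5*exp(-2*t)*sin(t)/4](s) 5/(4*((s + 2)^2 + 1))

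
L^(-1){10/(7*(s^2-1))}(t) 10*sinh(t)/7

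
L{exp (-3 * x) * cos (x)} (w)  (w+3)/ ( (w+3)^2+1)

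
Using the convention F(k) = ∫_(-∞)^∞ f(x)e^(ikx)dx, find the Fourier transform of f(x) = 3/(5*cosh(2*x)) 3*pi/(10*cosh(pi*k/4))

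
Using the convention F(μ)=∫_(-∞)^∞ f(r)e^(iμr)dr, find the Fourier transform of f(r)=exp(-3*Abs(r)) 6/(μ^2 + 9)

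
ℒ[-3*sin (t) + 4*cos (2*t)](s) 4*s/ (s^2 + 4) - 3/ (s^2 + 1)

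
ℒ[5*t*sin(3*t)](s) 30*s/(s^2+9)^2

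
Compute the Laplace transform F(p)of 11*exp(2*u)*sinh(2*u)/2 11/(p*(p - 4))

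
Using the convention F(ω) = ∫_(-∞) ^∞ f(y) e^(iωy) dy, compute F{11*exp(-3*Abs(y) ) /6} 11/(ω^2 + 9) 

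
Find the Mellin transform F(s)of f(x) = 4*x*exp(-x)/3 4*gamma(s+1)/3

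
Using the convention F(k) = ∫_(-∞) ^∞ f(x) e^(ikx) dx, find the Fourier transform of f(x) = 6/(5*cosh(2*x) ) 3*pi/(5*cosh(pi*k/4) ) 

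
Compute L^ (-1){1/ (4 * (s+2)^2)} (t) t * exp (-2 * t)/4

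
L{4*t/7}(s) 4/(7*s^2)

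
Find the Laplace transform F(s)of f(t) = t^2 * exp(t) 2/(s - 1)^3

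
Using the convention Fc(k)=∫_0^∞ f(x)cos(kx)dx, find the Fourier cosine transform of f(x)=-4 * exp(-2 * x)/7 -8/(7 * k^2 + 28)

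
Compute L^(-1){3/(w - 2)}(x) 3 * exp(2 * x)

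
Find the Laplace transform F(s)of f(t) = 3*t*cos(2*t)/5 3*(s^2 - 4)/(5*(s^2 + 4)^2)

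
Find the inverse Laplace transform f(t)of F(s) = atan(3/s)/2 sin(3*t)/(2*t)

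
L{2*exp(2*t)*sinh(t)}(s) 2/((s - 2)^2 - 1)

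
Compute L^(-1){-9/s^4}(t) -3 * t^3/2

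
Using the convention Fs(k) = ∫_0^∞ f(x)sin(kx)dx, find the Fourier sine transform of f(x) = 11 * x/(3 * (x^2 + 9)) 11 * pi * exp(-3 * k)/6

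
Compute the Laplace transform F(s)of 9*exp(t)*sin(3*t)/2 27/(2*((s - 1)^2 + 9))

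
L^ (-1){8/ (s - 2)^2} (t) 8 * t * exp (2 * t)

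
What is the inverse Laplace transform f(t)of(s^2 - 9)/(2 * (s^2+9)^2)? t * cos(3 * t)/2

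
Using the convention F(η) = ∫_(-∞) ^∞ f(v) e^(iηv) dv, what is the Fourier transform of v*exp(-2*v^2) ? sqrt(2)*I*sqrt(pi)*η*exp(-η^2/8) /8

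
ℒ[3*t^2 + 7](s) 7/s + 6/s^3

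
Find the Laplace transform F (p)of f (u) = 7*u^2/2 7/p^3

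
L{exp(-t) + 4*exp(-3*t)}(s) 4/(s + 3) + 1/(s + 1)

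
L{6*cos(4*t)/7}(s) 6*s/(7*(s^2+16))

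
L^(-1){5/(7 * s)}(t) 5/7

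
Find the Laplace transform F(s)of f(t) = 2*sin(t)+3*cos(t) 3*s/(s^2+1)+2/(s^2+1)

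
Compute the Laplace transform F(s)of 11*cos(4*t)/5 11*s/(5*(s^2 + 16))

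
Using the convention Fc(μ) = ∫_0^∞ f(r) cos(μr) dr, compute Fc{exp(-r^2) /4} sqrt(pi)*exp(-μ^2/4) /8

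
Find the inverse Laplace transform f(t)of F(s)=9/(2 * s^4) 3 * t^3/4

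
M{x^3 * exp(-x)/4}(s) gamma(s + 3)/4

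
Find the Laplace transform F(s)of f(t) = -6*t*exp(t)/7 -6/(7*(s - 1)^2)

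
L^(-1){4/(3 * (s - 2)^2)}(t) 4 * t * exp(2 * t)/3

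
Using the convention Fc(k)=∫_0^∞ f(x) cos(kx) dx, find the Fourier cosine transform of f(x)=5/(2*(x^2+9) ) 5*pi*exp(-3*k) /12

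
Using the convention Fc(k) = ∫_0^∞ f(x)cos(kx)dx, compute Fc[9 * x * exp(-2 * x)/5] 9 * (4 - k^2)/(5 * (k^2 + 4)^2)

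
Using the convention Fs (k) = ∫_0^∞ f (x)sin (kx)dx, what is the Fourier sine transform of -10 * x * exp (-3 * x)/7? -60 * k/ (7 * (k^2 + 9)^2)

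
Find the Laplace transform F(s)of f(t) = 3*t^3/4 9/(2*s^4)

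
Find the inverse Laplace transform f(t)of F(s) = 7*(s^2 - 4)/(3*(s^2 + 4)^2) 7*t*cos(2*t)/3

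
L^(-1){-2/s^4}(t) -t^3/3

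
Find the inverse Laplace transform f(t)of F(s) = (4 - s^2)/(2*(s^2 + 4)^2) -t*cos(2*t)/2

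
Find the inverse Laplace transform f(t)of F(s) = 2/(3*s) 2/3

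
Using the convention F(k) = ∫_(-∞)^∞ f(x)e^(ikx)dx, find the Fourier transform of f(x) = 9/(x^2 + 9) 3*pi*exp(-3*Abs(k))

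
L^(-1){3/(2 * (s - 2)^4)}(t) t^3 * exp(2 * t)/4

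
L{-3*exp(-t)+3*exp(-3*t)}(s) 3/(s+3) - 3/(s+1)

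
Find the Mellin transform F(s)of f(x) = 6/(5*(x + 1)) 6*pi*csc(pi*s)/5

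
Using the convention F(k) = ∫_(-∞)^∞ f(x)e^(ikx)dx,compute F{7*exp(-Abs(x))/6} 7/(3*(k^2+1))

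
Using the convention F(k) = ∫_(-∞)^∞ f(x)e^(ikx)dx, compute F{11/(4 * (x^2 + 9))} 11 * pi * exp(-3 * Abs(k))/12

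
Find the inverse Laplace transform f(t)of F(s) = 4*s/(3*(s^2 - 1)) 4*cosh(t)/3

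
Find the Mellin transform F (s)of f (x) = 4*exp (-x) 4*gamma (s)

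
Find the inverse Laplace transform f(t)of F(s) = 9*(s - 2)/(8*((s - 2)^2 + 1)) 9*exp(2*t)*cos(t)/8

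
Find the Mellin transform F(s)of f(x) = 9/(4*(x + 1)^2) -9*pi*(s - 1)/(4*sin(pi*s))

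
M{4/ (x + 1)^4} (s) 2*gamma (s)*gamma (4 - s)/3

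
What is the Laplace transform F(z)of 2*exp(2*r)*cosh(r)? 2*(z - 2)/((z - 2)^2 - 1)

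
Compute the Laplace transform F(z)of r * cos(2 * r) (z^2 - 4)/(z^2 + 4)^2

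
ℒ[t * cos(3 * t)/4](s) (s^2 - 9)/(4 * (s^2 + 9)^2)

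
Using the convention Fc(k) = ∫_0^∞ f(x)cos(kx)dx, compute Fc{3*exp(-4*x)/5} 12/(5*(k^2+16))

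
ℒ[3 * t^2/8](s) 3/(4 * s^3) 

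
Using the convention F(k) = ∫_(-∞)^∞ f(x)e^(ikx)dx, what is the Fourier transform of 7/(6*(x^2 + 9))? 7*pi*exp(-3*Abs(k))/18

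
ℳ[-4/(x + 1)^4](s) 2*pi*(s - 3)*(s - 2)*(s - 1)/(3*sin(pi*s))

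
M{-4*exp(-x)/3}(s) -4*gamma(s)/3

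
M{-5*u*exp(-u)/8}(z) -5*gamma(z + 1)/8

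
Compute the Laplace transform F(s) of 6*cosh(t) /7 6*s/(7*(s^2 - 1) ) 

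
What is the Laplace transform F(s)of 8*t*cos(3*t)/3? 8*(s^2-9)/(3*(s^2+9)^2)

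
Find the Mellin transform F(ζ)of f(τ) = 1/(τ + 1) pi*csc(pi*ζ)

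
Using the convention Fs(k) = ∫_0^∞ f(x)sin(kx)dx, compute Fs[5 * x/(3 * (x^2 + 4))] 5 * pi * exp(-2 * k)/6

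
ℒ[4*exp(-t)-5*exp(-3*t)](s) 4/(s + 1)-5/(s + 3)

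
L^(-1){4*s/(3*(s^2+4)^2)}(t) t*sin(2*t)/3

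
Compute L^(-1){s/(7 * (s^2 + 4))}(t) cos(2 * t)/7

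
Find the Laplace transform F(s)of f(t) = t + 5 5/s + s^(-2)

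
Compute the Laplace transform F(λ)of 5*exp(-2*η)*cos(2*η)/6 5*(λ + 2)/(6*((λ + 2)^2 + 4))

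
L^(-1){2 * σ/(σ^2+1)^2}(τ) τ * sin(τ)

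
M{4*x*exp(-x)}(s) 4*gamma(s + 1)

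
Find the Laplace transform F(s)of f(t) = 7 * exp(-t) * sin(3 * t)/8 21/(8 * ((s + 1)^2 + 9))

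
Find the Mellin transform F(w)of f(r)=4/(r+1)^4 2*gamma(w)*gamma(4 - w)/3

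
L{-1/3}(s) -1/(3 * s)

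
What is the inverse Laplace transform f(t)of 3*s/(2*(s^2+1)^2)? 3*t*sin(t)/4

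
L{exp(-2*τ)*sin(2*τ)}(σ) 2/((σ+2)^2+4)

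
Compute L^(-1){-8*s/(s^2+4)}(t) -8*cos(2*t)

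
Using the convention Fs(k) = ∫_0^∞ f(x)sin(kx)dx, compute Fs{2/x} pi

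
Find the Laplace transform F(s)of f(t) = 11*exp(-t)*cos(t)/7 11*(s + 1)/(7*((s + 1)^2 + 1))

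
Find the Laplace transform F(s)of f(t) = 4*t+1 1/s+4/s^2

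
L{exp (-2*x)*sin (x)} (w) 1/ ( (w + 2)^2 + 1)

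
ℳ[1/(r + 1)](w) pi*csc(pi*w)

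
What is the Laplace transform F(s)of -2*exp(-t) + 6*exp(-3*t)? 6/(s + 3) - 2/(s + 1)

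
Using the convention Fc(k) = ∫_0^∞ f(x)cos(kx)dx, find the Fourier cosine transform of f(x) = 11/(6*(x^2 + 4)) 11*pi*exp(-2*k)/24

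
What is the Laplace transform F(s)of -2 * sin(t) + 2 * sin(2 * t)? 4/(s^2 + 4) - 2/(s^2 + 1)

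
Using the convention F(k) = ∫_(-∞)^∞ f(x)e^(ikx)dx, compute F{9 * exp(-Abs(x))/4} 9/(2 * (k^2 + 1))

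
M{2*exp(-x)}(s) 2*gamma(s)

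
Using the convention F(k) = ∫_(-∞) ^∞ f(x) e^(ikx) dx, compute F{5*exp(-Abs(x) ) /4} 5/(2*(k^2+1) ) 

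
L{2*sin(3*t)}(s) 6/(s^2 + 9)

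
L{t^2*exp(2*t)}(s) 2/(s - 2)^3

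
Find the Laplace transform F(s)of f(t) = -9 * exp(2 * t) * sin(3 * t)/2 -27/(2 * (s - 2)^2 + 18)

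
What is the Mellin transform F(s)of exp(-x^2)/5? gamma(s/2)/10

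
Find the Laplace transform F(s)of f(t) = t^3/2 3/s^4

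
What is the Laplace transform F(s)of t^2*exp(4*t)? 2/(s - 4)^3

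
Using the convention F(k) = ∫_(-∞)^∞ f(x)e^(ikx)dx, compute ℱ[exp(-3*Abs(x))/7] 6/(7*(k^2 + 9))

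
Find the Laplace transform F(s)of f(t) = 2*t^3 12/s^4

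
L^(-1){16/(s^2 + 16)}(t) 4 * sin(4 * t)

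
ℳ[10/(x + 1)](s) 10 * pi * csc(pi * s)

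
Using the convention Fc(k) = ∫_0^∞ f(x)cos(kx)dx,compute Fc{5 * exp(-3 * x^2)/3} 5 * sqrt(3) * sqrt(pi) * exp(-k^2/12)/18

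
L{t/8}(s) 1/(8*s^2)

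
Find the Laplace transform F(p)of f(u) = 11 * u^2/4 11/(2 * p^3)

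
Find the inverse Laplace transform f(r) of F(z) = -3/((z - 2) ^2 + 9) -exp(2*r)*sin(3*r) 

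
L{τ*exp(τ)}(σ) (σ - 1)^(-2)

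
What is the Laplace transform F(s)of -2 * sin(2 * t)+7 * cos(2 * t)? 7 * s/(s^2+4) - 4/(s^2+4)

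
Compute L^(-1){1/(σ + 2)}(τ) exp(-2*τ)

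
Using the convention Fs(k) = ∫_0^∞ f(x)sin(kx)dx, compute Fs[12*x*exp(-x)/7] 24*k/(7*(k^2 + 1)^2)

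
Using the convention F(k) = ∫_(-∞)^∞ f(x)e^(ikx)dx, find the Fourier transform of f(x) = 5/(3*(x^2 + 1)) 5*pi*exp(-Abs(k))/3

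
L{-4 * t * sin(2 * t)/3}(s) -16 * s/(3 * (s^2 + 4)^2)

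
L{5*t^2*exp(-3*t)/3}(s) 10/(3*(s + 3)^3)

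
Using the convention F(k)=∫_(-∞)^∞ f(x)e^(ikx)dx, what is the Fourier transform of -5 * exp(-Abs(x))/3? -10/(3 * k^2 + 3)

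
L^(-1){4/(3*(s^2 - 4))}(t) 2*sinh(2*t)/3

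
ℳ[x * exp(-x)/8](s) gamma(s+1)/8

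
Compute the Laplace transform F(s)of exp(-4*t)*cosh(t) (s + 4)/((s + 4)^2 - 1)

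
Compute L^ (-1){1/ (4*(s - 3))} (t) exp (3*t)/4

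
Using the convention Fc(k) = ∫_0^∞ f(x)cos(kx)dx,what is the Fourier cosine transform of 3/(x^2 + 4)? 3*pi*exp(-2*k)/4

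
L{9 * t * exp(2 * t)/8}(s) 9/(8 * (s - 2)^2)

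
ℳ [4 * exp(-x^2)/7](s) 2 * gamma(s/2)/7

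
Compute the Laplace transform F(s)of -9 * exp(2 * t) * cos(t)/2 9 * (2 - s)/(2 * ((s - 2)^2+1))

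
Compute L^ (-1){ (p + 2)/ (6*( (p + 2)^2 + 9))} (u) exp (-2*u)*cos (3*u)/6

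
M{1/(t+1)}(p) pi * csc(pi * p)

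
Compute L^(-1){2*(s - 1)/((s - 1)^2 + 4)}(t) 2*exp(t)*cos(2*t)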